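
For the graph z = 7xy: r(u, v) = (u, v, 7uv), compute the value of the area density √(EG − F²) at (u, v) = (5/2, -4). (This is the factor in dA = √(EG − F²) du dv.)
√(EG − F²)|_{(5/2, -4)} = 3*sqrt(485)/2

E = 49*v^2 + 1, F = 49*u*v, G = 49*u^2 + 1, so EG − F² = 49*u^2 + 49*v^2 + 1. Taking the positive square root: √(EG − F²) = sqrt(49*u^2 + 49*v^2 + 1). At (u, v) = (5/2, -4): 3*sqrt(485)/2.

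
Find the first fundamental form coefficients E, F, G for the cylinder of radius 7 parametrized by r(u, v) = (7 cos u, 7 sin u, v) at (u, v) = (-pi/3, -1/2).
E = 49;  F = 0;  G = 1

Partials: r_u = (-7*sin(u), 7*cos(u), 0), r_v = (0, 0, 1). As functions of (u, v):
  E = r_u · r_u = 49,
  F = r_u · r_v = 0,
  G = r_v · r_v = 1.
Evaluating at (u, v) = (-pi/3, -1/2): E = 49, F = 0, G = 1.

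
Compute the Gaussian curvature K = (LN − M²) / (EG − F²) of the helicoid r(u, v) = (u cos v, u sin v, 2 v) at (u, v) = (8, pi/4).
K = -1/1156

Coefficients of the first fundamental form: E = 1, F = 0, G = u^2 + 4.
Coefficients of the second fundamental form: L = 0, M = -2/sqrt(u^2 + 4), N = 0.
Assemble K = (LN − M²)/(EG − F²) = -4/(u^2 + 4)^2. At (u, v) = (8, pi/4): K = -1/1156.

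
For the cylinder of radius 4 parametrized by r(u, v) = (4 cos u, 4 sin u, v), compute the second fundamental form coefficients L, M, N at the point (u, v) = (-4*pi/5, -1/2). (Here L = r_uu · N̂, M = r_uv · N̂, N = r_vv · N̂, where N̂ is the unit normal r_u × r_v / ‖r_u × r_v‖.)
L = -4;  M = 0;  N = 0

Compute the unit normal N̂(u, v) = (cos(u), sin(u), 0), and the second partials r_uu, r_uv, r_vv. Take dot products:
  L(u, v) = r_uu · N̂ = -4,
  M(u, v) = r_uv · N̂ = 0,
  N(u, v) = r_vv · N̂ = 0.
Evaluating at (u, v) = (-4*pi/5, -1/2):
  L = -4, M = 0, N = 0.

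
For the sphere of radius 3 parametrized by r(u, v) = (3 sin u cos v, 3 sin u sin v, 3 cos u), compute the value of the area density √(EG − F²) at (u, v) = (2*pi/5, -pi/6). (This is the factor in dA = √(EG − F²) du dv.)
√(EG − F²)|_{(2*pi/5, -pi/6)} = 9*sqrt(2*sqrt(5) + 10)/4

E = 9, F = 0, G = 9*sin(u)^2, so EG − F² = 81*sin(u)^2. Taking the positive square root: √(EG − F²) = 9*Abs(sin(u)). At (u, v) = (2*pi/5, -pi/6): 9*sqrt(2*sqrt(5) + 10)/4.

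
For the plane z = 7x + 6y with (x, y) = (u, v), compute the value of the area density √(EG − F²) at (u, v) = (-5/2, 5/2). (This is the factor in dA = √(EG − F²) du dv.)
√(EG − F²)|_{(-5/2, 5/2)} = sqrt(86)

E = 50, F = 42, G = 37, so EG − F² = 86. Taking the positive square root: √(EG − F²) = sqrt(86). At (u, v) = (-5/2, 5/2): sqrt(86).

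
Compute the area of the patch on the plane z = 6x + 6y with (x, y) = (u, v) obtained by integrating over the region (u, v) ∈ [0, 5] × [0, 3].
Area = 15*sqrt(73)

Area = ∫∫ √(EG − F²) du dv with √(EG − F²) = sqrt(73). Integrating over [0, 5] × [0, 3] gives 15*sqrt(73).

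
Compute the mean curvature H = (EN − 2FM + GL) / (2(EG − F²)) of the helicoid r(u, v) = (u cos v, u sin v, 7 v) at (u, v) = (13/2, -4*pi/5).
H = 0

With E = 1, F = 0, G = u^2 + 49, L = 0, M = -7/sqrt(u^2 + 49), N = 0, assemble
  H = (EN − 2FM + GL) / (2(EG − F²)) = 0.
At (u, v) = (13/2, -4*pi/5): H = 0.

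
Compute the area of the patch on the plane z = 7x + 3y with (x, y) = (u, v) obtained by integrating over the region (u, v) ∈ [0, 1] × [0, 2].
Area = 2*sqrt(59)

Area = ∫∫ √(EG − F²) du dv with √(EG − F²) = sqrt(59). Integrating over [0, 1] × [0, 2] gives 2*sqrt(59).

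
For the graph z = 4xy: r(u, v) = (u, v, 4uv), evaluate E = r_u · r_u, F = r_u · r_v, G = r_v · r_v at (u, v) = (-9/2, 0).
E = 1;  F = 0;  G = 325

Partials: r_u = (1, 0, 4*v), r_v = (0, 1, 4*u). As functions of (u, v):
  E = r_u · r_u = 16*v^2 + 1,
  F = r_u · r_v = 16*u*v,
  G = r_v · r_v = 16*u^2 + 1.
Evaluating at (u, v) = (-9/2, 0): E = 1, F = 0, G = 325.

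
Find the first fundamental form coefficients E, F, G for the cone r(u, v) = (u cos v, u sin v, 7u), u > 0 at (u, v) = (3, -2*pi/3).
E = 50;  F = 0;  G = 9

Partials: r_u = (cos(v), sin(v), 7), r_v = (-u*sin(v), u*cos(v), 0). As functions of (u, v):
  E = r_u · r_u = 50,
  F = r_u · r_v = 0,
  G = r_v · r_v = u^2.
Evaluating at (u, v) = (3, -2*pi/3): E = 50, F = 0, G = 9.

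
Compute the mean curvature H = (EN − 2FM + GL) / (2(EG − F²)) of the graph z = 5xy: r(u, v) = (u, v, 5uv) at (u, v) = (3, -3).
H = 1125*sqrt(451)/203401

With E = 25*v^2 + 1, F = 25*u*v, G = 25*u^2 + 1, L = 0, M = 5/sqrt(25*u^2 + 25*v^2 + 1), N = 0, assemble
  H = (EN − 2FM + GL) / (2(EG − F²)) = -125*u*v/(25*u^2 + 25*v^2 + 1)^(3/2).
At (u, v) = (3, -3): H = 1125*sqrt(451)/203401.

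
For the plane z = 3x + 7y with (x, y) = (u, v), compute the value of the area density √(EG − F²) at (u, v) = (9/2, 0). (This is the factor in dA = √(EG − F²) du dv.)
√(EG − F²)|_{(9/2, 0)} = sqrt(59)

E = 10, F = 21, G = 50, so EG − F² = 59. Taking the positive square root: √(EG − F²) = sqrt(59). At (u, v) = (9/2, 0): sqrt(59).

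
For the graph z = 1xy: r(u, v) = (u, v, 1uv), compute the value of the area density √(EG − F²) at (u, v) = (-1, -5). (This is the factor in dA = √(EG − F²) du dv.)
√(EG − F²)|_{(-1, -5)} = 3*sqrt(3)

E = v^2 + 1, F = u*v, G = u^2 + 1, so EG − F² = u^2 + v^2 + 1. Taking the positive square root: √(EG − F²) = sqrt(u^2 + v^2 + 1). At (u, v) = (-1, -5): 3*sqrt(3).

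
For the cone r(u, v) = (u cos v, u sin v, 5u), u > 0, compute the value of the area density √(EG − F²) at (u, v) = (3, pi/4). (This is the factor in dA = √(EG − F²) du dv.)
√(EG − F²)|_{(3, pi/4)} = 3*sqrt(26)

E = 26, F = 0, G = u^2, so EG − F² = 26*u^2. Taking the positive square root: √(EG − F²) = sqrt(26)*Abs(u). At (u, v) = (3, pi/4): 3*sqrt(26).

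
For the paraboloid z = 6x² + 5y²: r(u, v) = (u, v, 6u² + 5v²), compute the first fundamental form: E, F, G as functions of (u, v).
E = 144*u^2 + 1;  F = 120*u*v;  G = 100*v^2 + 1

Compute partials: r_u = (1, 0, 12*u), r_v = (0, 1, 10*v). Then
  E = r_u · r_u = 144*u^2 + 1,
  F = r_u · r_v = 120*u*v,
  G = r_v · r_v = 100*v^2 + 1.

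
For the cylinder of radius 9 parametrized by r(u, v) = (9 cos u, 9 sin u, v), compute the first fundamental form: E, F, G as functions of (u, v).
E = 81;  F = 0;  G = 1

Compute partials: r_u = (-9*sin(u), 9*cos(u), 0), r_v = (0, 0, 1). Then
  E = r_u · r_u = 81,
  F = r_u · r_v = 0,
  G = r_v · r_v = 1.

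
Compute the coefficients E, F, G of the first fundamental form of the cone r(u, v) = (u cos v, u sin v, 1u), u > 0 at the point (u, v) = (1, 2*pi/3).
E = 2;  F = 0;  G = 1

Partials: r_u = (cos(v), sin(v), 1), r_v = (-u*sin(v), u*cos(v), 0). As functions of (u, v):
  E = r_u · r_u = 2,
  F = r_u · r_v = 0,
  G = r_v · r_v = u^2.
Evaluating at (u, v) = (1, 2*pi/3): E = 2, F = 0, G = 1.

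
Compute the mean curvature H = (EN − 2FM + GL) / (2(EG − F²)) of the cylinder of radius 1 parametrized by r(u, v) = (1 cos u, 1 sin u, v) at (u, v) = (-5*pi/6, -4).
H = -1/2

With E = 1, F = 0, G = 1, L = -1, M = 0, N = 0, assemble
  H = (EN − 2FM + GL) / (2(EG − F²)) = -1/2.
At (u, v) = (-5*pi/6, -4): H = -1/2.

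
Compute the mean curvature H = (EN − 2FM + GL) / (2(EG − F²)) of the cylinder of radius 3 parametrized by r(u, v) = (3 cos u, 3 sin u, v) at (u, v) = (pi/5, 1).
H = -1/6

With E = 9, F = 0, G = 1, L = -3, M = 0, N = 0, assemble
  H = (EN − 2FM + GL) / (2(EG − F²)) = -1/6.
At (u, v) = (pi/5, 1): H = -1/6.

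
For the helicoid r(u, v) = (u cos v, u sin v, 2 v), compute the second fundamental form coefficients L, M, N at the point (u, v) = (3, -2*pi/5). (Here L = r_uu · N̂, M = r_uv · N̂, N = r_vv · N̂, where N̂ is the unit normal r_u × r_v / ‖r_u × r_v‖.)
L = 0;  M = -2*sqrt(13)/13;  N = 0

Compute the unit normal N̂(u, v) = (2*sin(v)/sqrt(u^2 + 4), -2*cos(v)/sqrt(u^2 + 4), u/sqrt(u^2 + 4)), and the second partials r_uu, r_uv, r_vv. Take dot products:
  L(u, v) = r_uu · N̂ = 0,
  M(u, v) = r_uv · N̂ = -2/sqrt(u^2 + 4),
  N(u, v) = r_vv · N̂ = 0.
Evaluating at (u, v) = (3, -2*pi/5):
  L = 0, M = -2*sqrt(13)/13, N = 0.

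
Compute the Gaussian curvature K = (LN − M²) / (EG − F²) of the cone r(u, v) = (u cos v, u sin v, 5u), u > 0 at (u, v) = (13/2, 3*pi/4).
K = 0

Coefficients of the first fundamental form: E = 26, F = 0, G = u^2.
Coefficients of the second fundamental form: L = 0, M = 0, N = 5*sqrt(26)*u^2/(26*Abs(u)).
Assemble K = (LN − M²)/(EG − F²) = 0. At (u, v) = (13/2, 3*pi/4): K = 0.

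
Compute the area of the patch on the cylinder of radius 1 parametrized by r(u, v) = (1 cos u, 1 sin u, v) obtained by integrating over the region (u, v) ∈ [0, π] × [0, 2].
Area = 2*pi

Area = ∫∫ √(EG − F²) du dv with √(EG − F²) = 1. Integrating over [0, π] × [0, 2] gives 2*pi.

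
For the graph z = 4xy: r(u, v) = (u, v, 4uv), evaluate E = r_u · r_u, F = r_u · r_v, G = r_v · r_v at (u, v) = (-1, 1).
E = 17;  F = -16;  G = 17

Partials: r_u = (1, 0, 4*v), r_v = (0, 1, 4*u). As functions of (u, v):
  E = r_u · r_u = 16*v^2 + 1,
  F = r_u · r_v = 16*u*v,
  G = r_v · r_v = 16*u^2 + 1.
Evaluating at (u, v) = (-1, 1): E = 17, F = -16, G = 17.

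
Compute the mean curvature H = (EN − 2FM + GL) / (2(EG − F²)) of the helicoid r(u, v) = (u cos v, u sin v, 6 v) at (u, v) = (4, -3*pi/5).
H = 0

With E = 1, F = 0, G = u^2 + 36, L = 0, M = -6/sqrt(u^2 + 36), N = 0, assemble
  H = (EN − 2FM + GL) / (2(EG − F²)) = 0.
At (u, v) = (4, -3*pi/5): H = 0.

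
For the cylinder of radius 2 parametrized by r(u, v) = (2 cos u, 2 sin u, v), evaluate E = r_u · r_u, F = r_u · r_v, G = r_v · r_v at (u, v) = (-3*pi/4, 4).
E = 4;  F = 0;  G = 1

Partials: r_u = (-2*sin(u), 2*cos(u), 0), r_v = (0, 0, 1). As functions of (u, v):
  E = r_u · r_u = 4,
  F = r_u · r_v = 0,
  G = r_v · r_v = 1.
Evaluating at (u, v) = (-3*pi/4, 4): E = 4, F = 0, G = 1.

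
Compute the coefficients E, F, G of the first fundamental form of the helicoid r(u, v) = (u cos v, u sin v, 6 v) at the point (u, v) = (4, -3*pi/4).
E = 1;  F = 0;  G = 52

Partials: r_u = (cos(v), sin(v), 0), r_v = (-u*sin(v), u*cos(v), 6). As functions of (u, v):
  E = r_u · r_u = 1,
  F = r_u · r_v = 0,
  G = r_v · r_v = u^2 + 36.
Evaluating at (u, v) = (4, -3*pi/4): E = 1, F = 0, G = 52.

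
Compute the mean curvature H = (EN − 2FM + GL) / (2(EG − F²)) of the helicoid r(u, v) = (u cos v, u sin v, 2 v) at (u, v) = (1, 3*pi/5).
H = 0

With E = 1, F = 0, G = u^2 + 4, L = 0, M = -2/sqrt(u^2 + 4), N = 0, assemble
  H = (EN − 2FM + GL) / (2(EG − F²)) = 0.
At (u, v) = (1, 3*pi/5): H = 0.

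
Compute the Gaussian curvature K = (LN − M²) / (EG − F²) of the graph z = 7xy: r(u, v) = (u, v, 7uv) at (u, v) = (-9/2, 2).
K = -784/22629049

Coefficients of the first fundamental form: E = 49*v^2 + 1, F = 49*u*v, G = 49*u^2 + 1.
Coefficients of the second fundamental form: L = 0, M = 7/sqrt(49*u^2 + 49*v^2 + 1), N = 0.
Assemble K = (LN − M²)/(EG − F²) = -49/(2401*u^4 + 4802*u^2*v^2 + 98*u^2 + 2401*v^4 + 98*v^2 + 1). At (u, v) = (-9/2, 2): K = -784/22629049.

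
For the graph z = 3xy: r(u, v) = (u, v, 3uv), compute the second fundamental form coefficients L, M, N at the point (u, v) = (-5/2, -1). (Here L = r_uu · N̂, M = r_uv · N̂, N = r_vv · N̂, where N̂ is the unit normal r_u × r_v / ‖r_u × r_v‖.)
L = 0;  M = 6*sqrt(265)/265;  N = 0

Compute the unit normal N̂(u, v) = (-3*v/sqrt(9*u^2 + 9*v^2 + 1), -3*u/sqrt(9*u^2 + 9*v^2 + 1), 1/sqrt(9*u^2 + 9*v^2 + 1)), and the second partials r_uu, r_uv, r_vv. Take dot products:
  L(u, v) = r_uu · N̂ = 0,
  M(u, v) = r_uv · N̂ = 3/sqrt(9*u^2 + 9*v^2 + 1),
  N(u, v) = r_vv · N̂ = 0.
Evaluating at (u, v) = (-5/2, -1):
  L = 0, M = 6*sqrt(265)/265, N = 0.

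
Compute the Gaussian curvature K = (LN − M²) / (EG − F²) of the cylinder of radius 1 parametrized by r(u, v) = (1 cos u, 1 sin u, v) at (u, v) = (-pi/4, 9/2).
K = 0

Coefficients of the first fundamental form: E = 1, F = 0, G = 1.
Coefficients of the second fundamental form: L = -1, M = 0, N = 0.
Assemble K = (LN − M²)/(EG − F²) = 0. At (u, v) = (-pi/4, 9/2): K = 0.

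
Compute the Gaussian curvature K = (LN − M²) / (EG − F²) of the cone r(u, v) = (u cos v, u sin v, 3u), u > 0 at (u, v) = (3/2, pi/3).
K = 0

Coefficients of the first fundamental form: E = 10, F = 0, G = u^2.
Coefficients of the second fundamental form: L = 0, M = 0, N = 3*sqrt(10)*u^2/(10*Abs(u)).
Assemble K = (LN − M²)/(EG − F²) = 0. At (u, v) = (3/2, pi/3): K = 0.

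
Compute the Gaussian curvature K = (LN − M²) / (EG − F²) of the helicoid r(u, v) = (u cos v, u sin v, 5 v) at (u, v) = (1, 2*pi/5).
K = -25/676

Coefficients of the first fundamental form: E = 1, F = 0, G = u^2 + 25.
Coefficients of the second fundamental form: L = 0, M = -5/sqrt(u^2 + 25), N = 0.
Assemble K = (LN − M²)/(EG − F²) = -25/(u^2 + 25)^2. At (u, v) = (1, 2*pi/5): K = -25/676.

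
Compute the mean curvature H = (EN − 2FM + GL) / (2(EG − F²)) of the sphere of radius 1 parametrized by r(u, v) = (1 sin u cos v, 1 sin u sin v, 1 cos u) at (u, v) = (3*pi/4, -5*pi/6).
H = -1

With E = 1, F = 0, G = sin(u)^2, L = -sin(u)/Abs(sin(u)), M = 0, N = -sin(u)^3/Abs(sin(u)), assemble
  H = (EN − 2FM + GL) / (2(EG − F²)) = -sin(u)/Abs(sin(u)).
At (u, v) = (3*pi/4, -5*pi/6): H = -1.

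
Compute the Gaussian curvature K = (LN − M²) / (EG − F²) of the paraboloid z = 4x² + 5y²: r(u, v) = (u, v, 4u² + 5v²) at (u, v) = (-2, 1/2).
K = 20/19881

Coefficients of the first fundamental form: E = 64*u^2 + 1, F = 80*u*v, G = 100*v^2 + 1.
Coefficients of the second fundamental form: L = 8/sqrt(64*u^2 + 100*v^2 + 1), M = 0, N = 10/sqrt(64*u^2 + 100*v^2 + 1).
Assemble K = (LN − M²)/(EG − F²) = 80/(4096*u^4 + 12800*u^2*v^2 + 128*u^2 + 10000*v^4 + 200*v^2 + 1). At (u, v) = (-2, 1/2): K = 20/19881.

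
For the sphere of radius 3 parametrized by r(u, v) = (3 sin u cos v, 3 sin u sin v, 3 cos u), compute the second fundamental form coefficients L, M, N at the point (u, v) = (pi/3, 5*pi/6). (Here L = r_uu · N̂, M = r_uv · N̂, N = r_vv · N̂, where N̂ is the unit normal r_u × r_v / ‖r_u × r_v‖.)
L = -3;  M = 0;  N = -9/4

Compute the unit normal N̂(u, v) = (sin(u)^2*cos(v)/Abs(sin(u)), sin(u)^2*sin(v)/Abs(sin(u)), sin(2*u)/(2*Abs(sin(u)))), and the second partials r_uu, r_uv, r_vv. Take dot products:
  L(u, v) = r_uu · N̂ = -3*sin(u)/Abs(sin(u)),
  M(u, v) = r_uv · N̂ = 0,
  N(u, v) = r_vv · N̂ = -3*sin(u)^3/Abs(sin(u)).
Evaluating at (u, v) = (pi/3, 5*pi/6):
  L = -3, M = 0, N = -9/4.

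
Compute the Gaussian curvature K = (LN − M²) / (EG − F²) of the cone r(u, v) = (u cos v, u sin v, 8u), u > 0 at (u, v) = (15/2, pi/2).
K = 0

Coefficients of the first fundamental form: E = 65, F = 0, G = u^2.
Coefficients of the second fundamental form: L = 0, M = 0, N = 8*sqrt(65)*u^2/(65*Abs(u)).
Assemble K = (LN − M²)/(EG − F²) = 0. At (u, v) = (15/2, pi/2): K = 0.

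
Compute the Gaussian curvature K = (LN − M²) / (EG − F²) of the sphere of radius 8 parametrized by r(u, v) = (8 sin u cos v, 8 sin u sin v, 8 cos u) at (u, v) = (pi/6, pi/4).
K = 1/64

Coefficients of the first fundamental form: E = 64, F = 0, G = 64*sin(u)^2.
Coefficients of the second fundamental form: L = -8*sin(u)/Abs(sin(u)), M = 0, N = -8*sin(u)^3/Abs(sin(u)).
Assemble K = (LN − M²)/(EG − F²) = 1/64. At (u, v) = (pi/6, pi/4): K = 1/64.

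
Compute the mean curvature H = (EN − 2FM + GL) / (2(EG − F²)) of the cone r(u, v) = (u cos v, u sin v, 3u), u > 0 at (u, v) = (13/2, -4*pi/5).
H = 3*sqrt(10)/130

With E = 10, F = 0, G = u^2, L = 0, M = 0, N = 3*sqrt(10)*u^2/(10*Abs(u)), assemble
  H = (EN − 2FM + GL) / (2(EG − F²)) = 3*sqrt(10)/(20*Abs(u)).
At (u, v) = (13/2, -4*pi/5): H = 3*sqrt(10)/130.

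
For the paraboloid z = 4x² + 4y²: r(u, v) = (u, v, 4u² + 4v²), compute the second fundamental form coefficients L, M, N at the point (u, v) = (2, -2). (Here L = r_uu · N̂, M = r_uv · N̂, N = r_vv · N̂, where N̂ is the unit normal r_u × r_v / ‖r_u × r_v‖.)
L = 8*sqrt(57)/171;  M = 0;  N = 8*sqrt(57)/171

Compute the unit normal N̂(u, v) = (-8*u/sqrt(64*u^2 + 64*v^2 + 1), -8*v/sqrt(64*u^2 + 64*v^2 + 1), 1/sqrt(64*u^2 + 64*v^2 + 1)), and the second partials r_uu, r_uv, r_vv. Take dot products:
  L(u, v) = r_uu · N̂ = 8/sqrt(64*u^2 + 64*v^2 + 1),
  M(u, v) = r_uv · N̂ = 0,
  N(u, v) = r_vv · N̂ = 8/sqrt(64*u^2 + 64*v^2 + 1).
Evaluating at (u, v) = (2, -2):
  L = 8*sqrt(57)/171, M = 0, N = 8*sqrt(57)/171.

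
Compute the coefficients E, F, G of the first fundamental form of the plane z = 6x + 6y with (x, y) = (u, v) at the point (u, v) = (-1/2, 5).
E = 37;  F = 36;  G = 37

Partials: r_u = (1, 0, 6), r_v = (0, 1, 6). As functions of (u, v):
  E = r_u · r_u = 37,
  F = r_u · r_v = 36,
  G = r_v · r_v = 37.
Evaluating at (u, v) = (-1/2, 5): E = 37, F = 36, G = 37.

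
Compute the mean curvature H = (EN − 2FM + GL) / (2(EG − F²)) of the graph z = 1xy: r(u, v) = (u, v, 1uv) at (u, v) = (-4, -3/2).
H = -48*sqrt(77)/5929

With E = v^2 + 1, F = u*v, G = u^2 + 1, L = 0, M = 1/sqrt(u^2 + v^2 + 1), N = 0, assemble
  H = (EN − 2FM + GL) / (2(EG − F²)) = -u*v/(u^2 + v^2 + 1)^(3/2).
At (u, v) = (-4, -3/2): H = -48*sqrt(77)/5929.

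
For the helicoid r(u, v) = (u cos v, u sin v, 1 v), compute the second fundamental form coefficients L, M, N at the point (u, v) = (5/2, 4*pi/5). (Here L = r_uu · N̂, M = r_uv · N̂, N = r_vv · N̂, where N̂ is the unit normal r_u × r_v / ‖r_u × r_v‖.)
L = 0;  M = -2*sqrt(29)/29;  N = 0

Compute the unit normal N̂(u, v) = (sin(v)/sqrt(u^2 + 1), -cos(v)/sqrt(u^2 + 1), u/sqrt(u^2 + 1)), and the second partials r_uu, r_uv, r_vv. Take dot products:
  L(u, v) = r_uu · N̂ = 0,
  M(u, v) = r_uv · N̂ = -1/sqrt(u^2 + 1),
  N(u, v) = r_vv · N̂ = 0.
Evaluating at (u, v) = (5/2, 4*pi/5):
  L = 0, M = -2*sqrt(29)/29, N = 0.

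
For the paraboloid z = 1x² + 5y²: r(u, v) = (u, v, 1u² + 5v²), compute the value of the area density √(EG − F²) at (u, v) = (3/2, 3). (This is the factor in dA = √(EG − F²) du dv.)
√(EG − F²)|_{(3/2, 3)} = sqrt(910)

E = 4*u^2 + 1, F = 20*u*v, G = 100*v^2 + 1, so EG − F² = 4*u^2 + 100*v^2 + 1. Taking the positive square root: √(EG − F²) = sqrt(4*u^2 + 100*v^2 + 1). At (u, v) = (3/2, 3): sqrt(910).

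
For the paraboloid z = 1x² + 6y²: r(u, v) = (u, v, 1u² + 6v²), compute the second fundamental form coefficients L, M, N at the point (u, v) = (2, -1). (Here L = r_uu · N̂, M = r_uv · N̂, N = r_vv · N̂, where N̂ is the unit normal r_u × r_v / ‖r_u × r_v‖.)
L = 2*sqrt(161)/161;  M = 0;  N = 12*sqrt(161)/161

Compute the unit normal N̂(u, v) = (-2*u/sqrt(4*u^2 + 144*v^2 + 1), -12*v/sqrt(4*u^2 + 144*v^2 + 1), 1/sqrt(4*u^2 + 144*v^2 + 1)), and the second partials r_uu, r_uv, r_vv. Take dot products:
  L(u, v) = r_uu · N̂ = 2/sqrt(4*u^2 + 144*v^2 + 1),
  M(u, v) = r_uv · N̂ = 0,
  N(u, v) = r_vv · N̂ = 12/sqrt(4*u^2 + 144*v^2 + 1).
Evaluating at (u, v) = (2, -1):
  L = 2*sqrt(161)/161, M = 0, N = 12*sqrt(161)/161.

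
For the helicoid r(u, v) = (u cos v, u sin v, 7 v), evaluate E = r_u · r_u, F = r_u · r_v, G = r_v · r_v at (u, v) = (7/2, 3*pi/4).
E = 1;  F = 0;  G = 245/4

Partials: r_u = (cos(v), sin(v), 0), r_v = (-u*sin(v), u*cos(v), 7). As functions of (u, v):
  E = r_u · r_u = 1,
  F = r_u · r_v = 0,
  G = r_v · r_v = u^2 + 49.
Evaluating at (u, v) = (7/2, 3*pi/4): E = 1, F = 0, G = 245/4.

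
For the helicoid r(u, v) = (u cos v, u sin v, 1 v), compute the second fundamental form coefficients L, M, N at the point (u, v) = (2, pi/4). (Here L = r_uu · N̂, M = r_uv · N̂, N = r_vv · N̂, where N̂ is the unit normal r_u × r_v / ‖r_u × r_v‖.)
L = 0;  M = -sqrt(5)/5;  N = 0

Compute the unit normal N̂(u, v) = (sin(v)/sqrt(u^2 + 1), -cos(v)/sqrt(u^2 + 1), u/sqrt(u^2 + 1)), and the second partials r_uu, r_uv, r_vv. Take dot products:
  L(u, v) = r_uu · N̂ = 0,
  M(u, v) = r_uv · N̂ = -1/sqrt(u^2 + 1),
  N(u, v) = r_vv · N̂ = 0.
Evaluating at (u, v) = (2, pi/4):
  L = 0, M = -sqrt(5)/5, N = 0.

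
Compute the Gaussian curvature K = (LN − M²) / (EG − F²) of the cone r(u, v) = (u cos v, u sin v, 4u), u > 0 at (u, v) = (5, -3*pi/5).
K = 0

Coefficients of the first fundamental form: E = 17, F = 0, G = u^2.
Coefficients of the second fundamental form: L = 0, M = 0, N = 4*sqrt(17)*u^2/(17*Abs(u)).
Assemble K = (LN − M²)/(EG − F²) = 0. At (u, v) = (5, -3*pi/5): K = 0.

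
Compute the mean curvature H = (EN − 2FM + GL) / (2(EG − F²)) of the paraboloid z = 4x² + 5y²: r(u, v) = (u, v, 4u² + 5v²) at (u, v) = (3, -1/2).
H = 61*sqrt(602)/7396

With E = 64*u^2 + 1, F = 80*u*v, G = 100*v^2 + 1, L = 8/sqrt(64*u^2 + 100*v^2 + 1), M = 0, N = 10/sqrt(64*u^2 + 100*v^2 + 1), assemble
  H = (EN − 2FM + GL) / (2(EG − F²)) = (320*u^2 + 400*v^2 + 9)/(64*u^2 + 100*v^2 + 1)^(3/2).
At (u, v) = (3, -1/2): H = 61*sqrt(602)/7396.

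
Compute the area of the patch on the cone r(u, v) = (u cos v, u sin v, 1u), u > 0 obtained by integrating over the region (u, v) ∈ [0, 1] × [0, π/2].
Area = sqrt(2)*pi/4

Area = ∫∫ √(EG − F²) du dv with √(EG − F²) = sqrt(2)*Abs(u). Integrating over [0, 1] × [0, π/2] gives sqrt(2)*pi/4.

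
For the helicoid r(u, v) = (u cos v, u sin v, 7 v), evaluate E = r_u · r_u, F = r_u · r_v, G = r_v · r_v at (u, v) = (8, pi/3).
E = 1;  F = 0;  G = 113

Partials: r_u = (cos(v), sin(v), 0), r_v = (-u*sin(v), u*cos(v), 7). As functions of (u, v):
  E = r_u · r_u = 1,
  F = r_u · r_v = 0,
  G = r_v · r_v = u^2 + 49.
Evaluating at (u, v) = (8, pi/3): E = 1, F = 0, G = 113.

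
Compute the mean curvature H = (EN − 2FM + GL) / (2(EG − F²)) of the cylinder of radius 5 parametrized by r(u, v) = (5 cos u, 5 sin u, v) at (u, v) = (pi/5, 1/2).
H = -1/10

With E = 25, F = 0, G = 1, L = -5, M = 0, N = 0, assemble
  H = (EN − 2FM + GL) / (2(EG − F²)) = -1/10.
At (u, v) = (pi/5, 1/2): H = -1/10.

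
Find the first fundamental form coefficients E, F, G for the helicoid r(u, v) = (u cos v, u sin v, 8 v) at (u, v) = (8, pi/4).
E = 1;  F = 0;  G = 128

Partials: r_u = (cos(v), sin(v), 0), r_v = (-u*sin(v), u*cos(v), 8). As functions of (u, v):
  E = r_u · r_u = 1,
  F = r_u · r_v = 0,
  G = r_v · r_v = u^2 + 64.
Evaluating at (u, v) = (8, pi/4): E = 1, F = 0, G = 128.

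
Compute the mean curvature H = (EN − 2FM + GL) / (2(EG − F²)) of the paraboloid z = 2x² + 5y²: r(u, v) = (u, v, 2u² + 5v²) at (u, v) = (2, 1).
H = 527*sqrt(165)/27225

With E = 16*u^2 + 1, F = 40*u*v, G = 100*v^2 + 1, L = 4/sqrt(16*u^2 + 100*v^2 + 1), M = 0, N = 10/sqrt(16*u^2 + 100*v^2 + 1), assemble
  H = (EN − 2FM + GL) / (2(EG − F²)) = (80*u^2 + 200*v^2 + 7)/(16*u^2 + 100*v^2 + 1)^(3/2).
At (u, v) = (2, 1): H = 527*sqrt(165)/27225.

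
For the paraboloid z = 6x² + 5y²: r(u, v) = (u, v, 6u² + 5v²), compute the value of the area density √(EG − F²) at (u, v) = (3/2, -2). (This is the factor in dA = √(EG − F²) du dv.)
√(EG − F²)|_{(3/2, -2)} = 5*sqrt(29)

E = 144*u^2 + 1, F = 120*u*v, G = 100*v^2 + 1, so EG − F² = 144*u^2 + 100*v^2 + 1. Taking the positive square root: √(EG − F²) = sqrt(144*u^2 + 100*v^2 + 1). At (u, v) = (3/2, -2): 5*sqrt(29).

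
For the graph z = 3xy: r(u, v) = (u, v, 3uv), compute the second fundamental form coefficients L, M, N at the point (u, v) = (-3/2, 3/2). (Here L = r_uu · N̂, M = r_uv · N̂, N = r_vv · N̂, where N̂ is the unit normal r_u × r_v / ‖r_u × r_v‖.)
L = 0;  M = 3*sqrt(166)/83;  N = 0

Compute the unit normal N̂(u, v) = (-3*v/sqrt(9*u^2 + 9*v^2 + 1), -3*u/sqrt(9*u^2 + 9*v^2 + 1), 1/sqrt(9*u^2 + 9*v^2 + 1)), and the second partials r_uu, r_uv, r_vv. Take dot products:
  L(u, v) = r_uu · N̂ = 0,
  M(u, v) = r_uv · N̂ = 3/sqrt(9*u^2 + 9*v^2 + 1),
  N(u, v) = r_vv · N̂ = 0.
Evaluating at (u, v) = (-3/2, 3/2):
  L = 0, M = 3*sqrt(166)/83, N = 0.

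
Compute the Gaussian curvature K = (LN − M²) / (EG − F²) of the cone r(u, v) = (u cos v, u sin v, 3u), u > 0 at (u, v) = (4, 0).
K = 0

Coefficients of the first fundamental form: E = 10, F = 0, G = u^2.
Coefficients of the second fundamental form: L = 0, M = 0, N = 3*sqrt(10)*u^2/(10*Abs(u)).
Assemble K = (LN − M²)/(EG − F²) = 0. At (u, v) = (4, 0): K = 0.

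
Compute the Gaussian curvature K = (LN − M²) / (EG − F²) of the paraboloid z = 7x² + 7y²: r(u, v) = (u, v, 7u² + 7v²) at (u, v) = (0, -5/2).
K = 49/375769

Coefficients of the first fundamental form: E = 196*u^2 + 1, F = 196*u*v, G = 196*v^2 + 1.
Coefficients of the second fundamental form: L = 14/sqrt(196*u^2 + 196*v^2 + 1), M = 0, N = 14/sqrt(196*u^2 + 196*v^2 + 1).
Assemble K = (LN − M²)/(EG − F²) = 196/(38416*u^4 + 76832*u^2*v^2 + 392*u^2 + 38416*v^4 + 392*v^2 + 1). At (u, v) = (0, -5/2): K = 49/375769.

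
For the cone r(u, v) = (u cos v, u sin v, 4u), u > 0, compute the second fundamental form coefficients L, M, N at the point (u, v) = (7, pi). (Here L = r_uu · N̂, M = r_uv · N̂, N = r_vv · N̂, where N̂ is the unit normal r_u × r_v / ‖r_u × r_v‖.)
L = 0;  M = 0;  N = 28*sqrt(17)/17

Compute the unit normal N̂(u, v) = (-4*sqrt(17)*u*cos(v)/(17*Abs(u)), -4*sqrt(17)*u*sin(v)/(17*Abs(u)), sqrt(17)*u/(17*Abs(u))), and the second partials r_uu, r_uv, r_vv. Take dot products:
  L(u, v) = r_uu · N̂ = 0,
  M(u, v) = r_uv · N̂ = 0,
  N(u, v) = r_vv · N̂ = 4*sqrt(17)*u^2/(17*Abs(u)).
Evaluating at (u, v) = (7, pi):
  L = 0, M = 0, N = 28*sqrt(17)/17.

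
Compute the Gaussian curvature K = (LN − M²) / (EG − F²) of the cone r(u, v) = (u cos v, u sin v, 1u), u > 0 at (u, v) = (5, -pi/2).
K = 0

Coefficients of the first fundamental form: E = 2, F = 0, G = u^2.
Coefficients of the second fundamental form: L = 0, M = 0, N = sqrt(2)*u^2/(2*Abs(u)).
Assemble K = (LN − M²)/(EG − F²) = 0. At (u, v) = (5, -pi/2): K = 0.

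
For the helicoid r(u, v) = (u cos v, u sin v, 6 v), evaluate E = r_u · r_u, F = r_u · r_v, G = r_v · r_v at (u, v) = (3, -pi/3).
E = 1;  F = 0;  G = 45

Partials: r_u = (cos(v), sin(v), 0), r_v = (-u*sin(v), u*cos(v), 6). As functions of (u, v):
  E = r_u · r_u = 1,
  F = r_u · r_v = 0,
  G = r_v · r_v = u^2 + 36.
Evaluating at (u, v) = (3, -pi/3): E = 1, F = 0, G = 45.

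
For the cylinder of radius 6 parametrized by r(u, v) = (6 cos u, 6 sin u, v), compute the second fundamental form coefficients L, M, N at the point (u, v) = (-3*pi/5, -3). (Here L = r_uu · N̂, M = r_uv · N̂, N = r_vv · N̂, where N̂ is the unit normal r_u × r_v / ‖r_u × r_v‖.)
L = -6;  M = 0;  N = 0

Compute the unit normal N̂(u, v) = (cos(u), sin(u), 0), and the second partials r_uu, r_uv, r_vv. Take dot products:
  L(u, v) = r_uu · N̂ = -6,
  M(u, v) = r_uv · N̂ = 0,
  N(u, v) = r_vv · N̂ = 0.
Evaluating at (u, v) = (-3*pi/5, -3):
  L = -6, M = 0, N = 0.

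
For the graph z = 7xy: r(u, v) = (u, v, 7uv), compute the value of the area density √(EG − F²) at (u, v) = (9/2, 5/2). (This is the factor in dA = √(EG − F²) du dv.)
√(EG − F²)|_{(9/2, 5/2)} = sqrt(5198)/2

E = 49*v^2 + 1, F = 49*u*v, G = 49*u^2 + 1, so EG − F² = 49*u^2 + 49*v^2 + 1. Taking the positive square root: √(EG − F²) = sqrt(49*u^2 + 49*v^2 + 1). At (u, v) = (9/2, 5/2): sqrt(5198)/2.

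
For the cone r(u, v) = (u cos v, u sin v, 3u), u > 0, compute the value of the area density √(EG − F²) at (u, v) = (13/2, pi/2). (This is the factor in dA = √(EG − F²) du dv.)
√(EG − F²)|_{(13/2, pi/2)} = 13*sqrt(10)/2

E = 10, F = 0, G = u^2, so EG − F² = 10*u^2. Taking the positive square root: √(EG − F²) = sqrt(10)*Abs(u). At (u, v) = (13/2, pi/2): 13*sqrt(10)/2.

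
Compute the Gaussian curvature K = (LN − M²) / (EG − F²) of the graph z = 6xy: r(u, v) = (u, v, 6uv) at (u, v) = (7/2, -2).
K = -9/85849

Coefficients of the first fundamental form: E = 36*v^2 + 1, F = 36*u*v, G = 36*u^2 + 1.
Coefficients of the second fundamental form: L = 0, M = 6/sqrt(36*u^2 + 36*v^2 + 1), N = 0.
Assemble K = (LN − M²)/(EG − F²) = -36/(1296*u^4 + 2592*u^2*v^2 + 72*u^2 + 1296*v^4 + 72*v^2 + 1). At (u, v) = (7/2, -2): K = -9/85849.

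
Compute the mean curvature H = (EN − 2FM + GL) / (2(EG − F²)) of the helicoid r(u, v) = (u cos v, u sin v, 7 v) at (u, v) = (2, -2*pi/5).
H = 0

With E = 1, F = 0, G = u^2 + 49, L = 0, M = -7/sqrt(u^2 + 49), N = 0, assemble
  H = (EN − 2FM + GL) / (2(EG − F²)) = 0.
At (u, v) = (2, -2*pi/5): H = 0.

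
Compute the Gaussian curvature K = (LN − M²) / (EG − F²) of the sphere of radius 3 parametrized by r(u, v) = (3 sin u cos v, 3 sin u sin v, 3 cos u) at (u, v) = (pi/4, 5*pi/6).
K = 1/9

Coefficients of the first fundamental form: E = 9, F = 0, G = 9*sin(u)^2.
Coefficients of the second fundamental form: L = -3*sin(u)/Abs(sin(u)), M = 0, N = -3*sin(u)^3/Abs(sin(u)).
Assemble K = (LN − M²)/(EG − F²) = 1/9. At (u, v) = (pi/4, 5*pi/6): K = 1/9.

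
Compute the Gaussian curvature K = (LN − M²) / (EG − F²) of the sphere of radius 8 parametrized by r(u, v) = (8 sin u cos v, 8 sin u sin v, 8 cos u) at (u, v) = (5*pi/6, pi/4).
K = 1/64

Coefficients of the first fundamental form: E = 64, F = 0, G = 64*sin(u)^2.
Coefficients of the second fundamental form: L = -8*sin(u)/Abs(sin(u)), M = 0, N = -8*sin(u)^3/Abs(sin(u)).
Assemble K = (LN − M²)/(EG − F²) = 1/64. At (u, v) = (5*pi/6, pi/4): K = 1/64.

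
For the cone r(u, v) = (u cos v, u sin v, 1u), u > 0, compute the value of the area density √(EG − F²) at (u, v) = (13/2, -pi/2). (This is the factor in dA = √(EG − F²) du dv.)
√(EG − F²)|_{(13/2, -pi/2)} = 13*sqrt(2)/2

E = 2, F = 0, G = u^2, so EG − F² = 2*u^2. Taking the positive square root: √(EG − F²) = sqrt(2)*Abs(u). At (u, v) = (13/2, -pi/2): 13*sqrt(2)/2.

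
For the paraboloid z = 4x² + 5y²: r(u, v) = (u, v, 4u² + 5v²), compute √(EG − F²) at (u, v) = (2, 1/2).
√(EG − F²)|_{(2, 1/2)} = sqrt(282)

E = 64*u^2 + 1, F = 80*u*v, G = 100*v^2 + 1; EG − F² = 64*u^2 + 100*v^2 + 1; √(EG − F²) = sqrt(64*u^2 + 100*v^2 + 1). At the given point: sqrt(282).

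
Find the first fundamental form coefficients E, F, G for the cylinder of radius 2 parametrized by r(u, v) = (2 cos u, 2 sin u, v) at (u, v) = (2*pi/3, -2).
E = 4;  F = 0;  G = 1

Partials: r_u = (-2*sin(u), 2*cos(u), 0), r_v = (0, 0, 1). As functions of (u, v):
  E = r_u · r_u = 4,
  F = r_u · r_v = 0,
  G = r_v · r_v = 1.
Evaluating at (u, v) = (2*pi/3, -2): E = 4, F = 0, G = 1.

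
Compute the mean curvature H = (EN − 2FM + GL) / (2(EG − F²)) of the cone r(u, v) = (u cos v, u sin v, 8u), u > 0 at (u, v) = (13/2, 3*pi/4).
H = 8*sqrt(65)/845

With E = 65, F = 0, G = u^2, L = 0, M = 0, N = 8*sqrt(65)*u^2/(65*Abs(u)), assemble
  H = (EN − 2FM + GL) / (2(EG − F²)) = 4*sqrt(65)/(65*Abs(u)).
At (u, v) = (13/2, 3*pi/4): H = 8*sqrt(65)/845.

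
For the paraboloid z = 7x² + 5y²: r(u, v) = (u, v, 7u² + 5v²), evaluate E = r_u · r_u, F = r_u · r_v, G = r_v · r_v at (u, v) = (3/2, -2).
E = 442;  F = -420;  G = 401

Partials: r_u = (1, 0, 14*u), r_v = (0, 1, 10*v). As functions of (u, v):
  E = r_u · r_u = 196*u^2 + 1,
  F = r_u · r_v = 140*u*v,
  G = r_v · r_v = 100*v^2 + 1.
Evaluating at (u, v) = (3/2, -2): E = 442, F = -420, G = 401.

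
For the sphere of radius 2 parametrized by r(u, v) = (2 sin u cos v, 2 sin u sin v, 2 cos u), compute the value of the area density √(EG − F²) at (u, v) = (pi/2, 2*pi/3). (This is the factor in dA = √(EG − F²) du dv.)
√(EG − F²)|_{(pi/2, 2*pi/3)} = 4

E = 4, F = 0, G = 4*sin(u)^2, so EG − F² = 16*sin(u)^2. Taking the positive square root: √(EG − F²) = 4*Abs(sin(u)). At (u, v) = (pi/2, 2*pi/3): 4.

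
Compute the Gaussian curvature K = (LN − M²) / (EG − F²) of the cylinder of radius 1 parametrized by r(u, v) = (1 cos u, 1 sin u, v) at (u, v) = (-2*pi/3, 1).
K = 0

Coefficients of the first fundamental form: E = 1, F = 0, G = 1.
Coefficients of the second fundamental form: L = -1, M = 0, N = 0.
Assemble K = (LN − M²)/(EG − F²) = 0. At (u, v) = (-2*pi/3, 1): K = 0.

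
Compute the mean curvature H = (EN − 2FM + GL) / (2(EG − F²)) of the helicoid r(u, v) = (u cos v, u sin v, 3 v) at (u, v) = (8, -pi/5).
H = 0

With E = 1, F = 0, G = u^2 + 9, L = 0, M = -3/sqrt(u^2 + 9), N = 0, assemble
  H = (EN − 2FM + GL) / (2(EG − F²)) = 0.
At (u, v) = (8, -pi/5): H = 0.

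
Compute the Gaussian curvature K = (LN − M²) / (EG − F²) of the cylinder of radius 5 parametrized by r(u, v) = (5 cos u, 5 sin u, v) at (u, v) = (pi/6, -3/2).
K = 0

Coefficients of the first fundamental form: E = 25, F = 0, G = 1.
Coefficients of the second fundamental form: L = -5, M = 0, N = 0.
Assemble K = (LN − M²)/(EG − F²) = 0. At (u, v) = (pi/6, -3/2): K = 0.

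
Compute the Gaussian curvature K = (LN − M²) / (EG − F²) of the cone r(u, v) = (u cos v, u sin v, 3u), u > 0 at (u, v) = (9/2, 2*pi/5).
K = 0

Coefficients of the first fundamental form: E = 10, F = 0, G = u^2.
Coefficients of the second fundamental form: L = 0, M = 0, N = 3*sqrt(10)*u^2/(10*Abs(u)).
Assemble K = (LN − M²)/(EG − F²) = 0. At (u, v) = (9/2, 2*pi/5): K = 0.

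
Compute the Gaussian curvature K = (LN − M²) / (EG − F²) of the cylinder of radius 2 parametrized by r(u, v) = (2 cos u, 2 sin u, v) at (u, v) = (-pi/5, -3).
K = 0

Coefficients of the first fundamental form: E = 4, F = 0, G = 1.
Coefficients of the second fundamental form: L = -2, M = 0, N = 0.
Assemble K = (LN − M²)/(EG − F²) = 0. At (u, v) = (-pi/5, -3): K = 0.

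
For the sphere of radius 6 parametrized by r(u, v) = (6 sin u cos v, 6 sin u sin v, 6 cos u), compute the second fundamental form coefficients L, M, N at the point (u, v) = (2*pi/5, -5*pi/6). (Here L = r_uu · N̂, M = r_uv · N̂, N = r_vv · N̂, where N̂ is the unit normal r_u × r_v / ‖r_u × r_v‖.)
L = -6;  M = 0;  N = -15/4 - 3*sqrt(5)/4

Compute the unit normal N̂(u, v) = (sin(u)^2*cos(v)/Abs(sin(u)), sin(u)^2*sin(v)/Abs(sin(u)), sin(2*u)/(2*Abs(sin(u)))), and the second partials r_uu, r_uv, r_vv. Take dot products:
  L(u, v) = r_uu · N̂ = -6*sin(u)/Abs(sin(u)),
  M(u, v) = r_uv · N̂ = 0,
  N(u, v) = r_vv · N̂ = -6*sin(u)^3/Abs(sin(u)).
Evaluating at (u, v) = (2*pi/5, -5*pi/6):
  L = -6, M = 0, N = -15/4 - 3*sqrt(5)/4.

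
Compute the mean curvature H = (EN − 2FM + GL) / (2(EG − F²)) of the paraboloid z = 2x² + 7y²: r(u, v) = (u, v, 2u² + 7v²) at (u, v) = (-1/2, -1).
H = 143*sqrt(201)/13467

With E = 16*u^2 + 1, F = 56*u*v, G = 196*v^2 + 1, L = 4/sqrt(16*u^2 + 196*v^2 + 1), M = 0, N = 14/sqrt(16*u^2 + 196*v^2 + 1), assemble
  H = (EN − 2FM + GL) / (2(EG − F²)) = (112*u^2 + 392*v^2 + 9)/(16*u^2 + 196*v^2 + 1)^(3/2).
At (u, v) = (-1/2, -1): H = 143*sqrt(201)/13467.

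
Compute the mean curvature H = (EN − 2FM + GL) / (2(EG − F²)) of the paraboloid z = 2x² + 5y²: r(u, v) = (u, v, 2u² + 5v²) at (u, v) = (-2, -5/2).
H = 1577*sqrt(690)/476100

With E = 16*u^2 + 1, F = 40*u*v, G = 100*v^2 + 1, L = 4/sqrt(16*u^2 + 100*v^2 + 1), M = 0, N = 10/sqrt(16*u^2 + 100*v^2 + 1), assemble
  H = (EN − 2FM + GL) / (2(EG − F²)) = (80*u^2 + 200*v^2 + 7)/(16*u^2 + 100*v^2 + 1)^(3/2).
At (u, v) = (-2, -5/2): H = 1577*sqrt(690)/476100.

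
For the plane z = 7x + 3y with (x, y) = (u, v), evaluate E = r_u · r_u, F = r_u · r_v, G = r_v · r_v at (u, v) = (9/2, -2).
E = 50;  F = 21;  G = 10

Partials: r_u = (1, 0, 7), r_v = (0, 1, 3). As functions of (u, v):
  E = r_u · r_u = 50,
  F = r_u · r_v = 21,
  G = r_v · r_v = 10.
Evaluating at (u, v) = (9/2, -2): E = 50, F = 21, G = 10.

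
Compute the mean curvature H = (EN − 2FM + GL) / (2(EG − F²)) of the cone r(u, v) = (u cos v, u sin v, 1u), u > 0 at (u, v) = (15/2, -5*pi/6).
H = sqrt(2)/30

With E = 2, F = 0, G = u^2, L = 0, M = 0, N = sqrt(2)*u^2/(2*Abs(u)), assemble
  H = (EN − 2FM + GL) / (2(EG − F²)) = sqrt(2)/(4*Abs(u)).
At (u, v) = (15/2, -5*pi/6): H = sqrt(2)/30.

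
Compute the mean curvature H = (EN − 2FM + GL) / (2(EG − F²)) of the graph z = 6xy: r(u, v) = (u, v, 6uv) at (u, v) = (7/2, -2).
H = 378*sqrt(586)/85849

With E = 36*v^2 + 1, F = 36*u*v, G = 36*u^2 + 1, L = 0, M = 6/sqrt(36*u^2 + 36*v^2 + 1), N = 0, assemble
  H = (EN − 2FM + GL) / (2(EG − F²)) = -216*u*v/(36*u^2 + 36*v^2 + 1)^(3/2).
At (u, v) = (7/2, -2): H = 378*sqrt(586)/85849.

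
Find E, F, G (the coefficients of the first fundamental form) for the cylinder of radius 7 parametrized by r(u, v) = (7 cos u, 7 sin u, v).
E = 49;  F = 0;  G = 1

Compute partials: r_u = (-7*sin(u), 7*cos(u), 0), r_v = (0, 0, 1). Then
  E = r_u · r_u = 49,
  F = r_u · r_v = 0,
  G = r_v · r_v = 1.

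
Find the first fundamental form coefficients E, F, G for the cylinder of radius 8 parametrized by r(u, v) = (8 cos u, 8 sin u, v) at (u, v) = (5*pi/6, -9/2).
E = 64;  F = 0;  G = 1

Partials: r_u = (-8*sin(u), 8*cos(u), 0), r_v = (0, 0, 1). As functions of (u, v):
  E = r_u · r_u = 64,
  F = r_u · r_v = 0,
  G = r_v · r_v = 1.
Evaluating at (u, v) = (5*pi/6, -9/2): E = 64, F = 0, G = 1.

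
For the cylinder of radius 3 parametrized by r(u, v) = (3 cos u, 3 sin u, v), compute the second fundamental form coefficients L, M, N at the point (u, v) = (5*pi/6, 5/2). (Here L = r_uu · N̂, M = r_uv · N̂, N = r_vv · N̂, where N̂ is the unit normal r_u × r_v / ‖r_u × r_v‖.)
L = -3;  M = 0;  N = 0

Compute the unit normal N̂(u, v) = (cos(u), sin(u), 0), and the second partials r_uu, r_uv, r_vv. Take dot products:
  L(u, v) = r_uu · N̂ = -3,
  M(u, v) = r_uv · N̂ = 0,
  N(u, v) = r_vv · N̂ = 0.
Evaluating at (u, v) = (5*pi/6, 5/2):
  L = -3, M = 0, N = 0.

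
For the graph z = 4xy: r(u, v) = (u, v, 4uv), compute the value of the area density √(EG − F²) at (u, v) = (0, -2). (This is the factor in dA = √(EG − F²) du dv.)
√(EG − F²)|_{(0, -2)} = sqrt(65)

E = 16*v^2 + 1, F = 16*u*v, G = 16*u^2 + 1, so EG − F² = 16*u^2 + 16*v^2 + 1. Taking the positive square root: √(EG − F²) = sqrt(16*u^2 + 16*v^2 + 1). At (u, v) = (0, -2): sqrt(65).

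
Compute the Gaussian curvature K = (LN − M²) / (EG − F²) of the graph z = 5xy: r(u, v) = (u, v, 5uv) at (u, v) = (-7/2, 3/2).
K = -100/528529

Coefficients of the first fundamental form: E = 25*v^2 + 1, F = 25*u*v, G = 25*u^2 + 1.
Coefficients of the second fundamental form: L = 0, M = 5/sqrt(25*u^2 + 25*v^2 + 1), N = 0.
Assemble K = (LN − M²)/(EG − F²) = -25/(625*u^4 + 1250*u^2*v^2 + 50*u^2 + 625*v^4 + 50*v^2 + 1). At (u, v) = (-7/2, 3/2): K = -100/528529.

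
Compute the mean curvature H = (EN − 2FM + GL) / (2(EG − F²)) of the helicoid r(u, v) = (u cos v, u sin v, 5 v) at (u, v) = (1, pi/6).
H = 0

With E = 1, F = 0, G = u^2 + 25, L = 0, M = -5/sqrt(u^2 + 25), N = 0, assemble
  H = (EN − 2FM + GL) / (2(EG − F²)) = 0.
At (u, v) = (1, pi/6): H = 0.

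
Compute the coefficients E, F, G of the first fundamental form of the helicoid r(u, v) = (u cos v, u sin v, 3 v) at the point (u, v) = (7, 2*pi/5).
E = 1;  F = 0;  G = 58

Partials: r_u = (cos(v), sin(v), 0), r_v = (-u*sin(v), u*cos(v), 3). As functions of (u, v):
  E = r_u · r_u = 1,
  F = r_u · r_v = 0,
  G = r_v · r_v = u^2 + 9.
Evaluating at (u, v) = (7, 2*pi/5): E = 1, F = 0, G = 58.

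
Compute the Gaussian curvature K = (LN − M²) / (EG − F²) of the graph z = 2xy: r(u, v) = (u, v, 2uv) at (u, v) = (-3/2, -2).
K = -1/169

Coefficients of the first fundamental form: E = 4*v^2 + 1, F = 4*u*v, G = 4*u^2 + 1.
Coefficients of the second fundamental form: L = 0, M = 2/sqrt(4*u^2 + 4*v^2 + 1), N = 0.
Assemble K = (LN − M²)/(EG − F²) = -4/(16*u^4 + 32*u^2*v^2 + 8*u^2 + 16*v^4 + 8*v^2 + 1). At (u, v) = (-3/2, -2): K = -1/169.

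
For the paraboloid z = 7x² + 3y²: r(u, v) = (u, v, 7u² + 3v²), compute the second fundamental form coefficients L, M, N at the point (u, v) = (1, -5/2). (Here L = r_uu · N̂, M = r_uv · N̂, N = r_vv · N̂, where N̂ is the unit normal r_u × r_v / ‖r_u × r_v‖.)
L = 7*sqrt(422)/211;  M = 0;  N = 3*sqrt(422)/211

Compute the unit normal N̂(u, v) = (-14*u/sqrt(196*u^2 + 36*v^2 + 1), -6*v/sqrt(196*u^2 + 36*v^2 + 1), 1/sqrt(196*u^2 + 36*v^2 + 1)), and the second partials r_uu, r_uv, r_vv. Take dot products:
  L(u, v) = r_uu · N̂ = 14/sqrt(196*u^2 + 36*v^2 + 1),
  M(u, v) = r_uv · N̂ = 0,
  N(u, v) = r_vv · N̂ = 6/sqrt(196*u^2 + 36*v^2 + 1).
Evaluating at (u, v) = (1, -5/2):
  L = 7*sqrt(422)/211, M = 0, N = 3*sqrt(422)/211.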